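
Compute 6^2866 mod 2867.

1896

6^1 ≡ 6 (mod 2867)
6^2 ≡ 6^2 = 36 ≡ 36 (mod 2867)
6^4 ≡ 36^2 = 1296 ≡ 1296 (mod 2867)
6^8 ≡ 1296^2 = 1679616 ≡ 2421 (mod 2867)
6^16 ≡ 2421^2 = 5861241 ≡ 1093 (mod 2867)
6^32 ≡ 1093^2 = 1194649 ≡ 1977 (mod 2867)
6^64 ≡ 1977^2 = 3908529 ≡ 808 (mod 2867)
6^128 ≡ 808^2 = 652864 ≡ 2055 (mod 2867)
6^256 ≡ 2055^2 = 4223025 ≡ 2801 (mod 2867)
6^512 ≡ 2801^2 = 7845601 ≡ 1489 (mod 2867)
6^1024 ≡ 1489^2 = 2217121 ≡ 930 (mod 2867)
6^2048 ≡ 930^2 = 864900 ≡ 1933 (mod 2867)
2866 = 2048 + 512 + 256 + 32 + 16 + 2 in binary powers of 2.
So 6^2866 ≡ 1933 · 1489 · 2801 · 1977 · 1093 · 36 ≡ 1896 (mod 2867).
Since 1896 ≠ 1, base 6 is a Fermat witness: 2867 is composite.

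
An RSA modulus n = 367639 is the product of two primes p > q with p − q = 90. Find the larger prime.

Since p = q + 90, we have 367639 = q(q + 90), so q² + 90q − 367639 = 0.
Discriminant: 90² + 4·367639 = 8100 + 1470556 = 1478656; √1478656 = 1216.
q = (−90 + 1216)/2 = 563, and p = q + 90 = 653.
Check: 563 · 653 = 367639.

653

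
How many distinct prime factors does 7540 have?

7540 = 2^2 · 1885
1885 = 5 · 377
377 = 13 · 29
7540 = 2^2 · 5 · 13 · 29, which has 4 distinct prime factors.

4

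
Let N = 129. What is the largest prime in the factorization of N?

129 = 3 · 43
43 is prime.
So 129 = 3 · 43; the largest prime factor is 43.

43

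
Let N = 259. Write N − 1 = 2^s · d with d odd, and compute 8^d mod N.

43

259 − 1 = 258 = 2^1 · 129, so d = 129.
8^1 ≡ 8 (mod 259)
8^2 ≡ 8^2 = 64 ≡ 64 (mod 259)
8^4 ≡ 64^2 = 4096 ≡ 211 (mod 259)
8^8 ≡ 211^2 = 44521 ≡ 232 (mod 259)
8^16 ≡ 232^2 = 53824 ≡ 211 (mod 259)
8^32 ≡ 211^2 = 44521 ≡ 232 (mod 259)
8^64 ≡ 232^2 = 53824 ≡ 211 (mod 259)
8^128 ≡ 211^2 = 44521 ≡ 232 (mod 259)
129 = 128 + 1 in binary powers of 2.
So 8^129 ≡ 232 · 8 ≡ 43 (mod 259).
Squaring chain: 43; never reaches −1, so base 8 is a Miller–Rabin witness that 259 is composite.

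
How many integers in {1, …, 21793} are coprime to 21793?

Factor: 21793 = 19 · 31 · 37.
φ(21793) = (19−1) · (31−1) · (37−1) = 18 · 30 · 36 = 19440.

19440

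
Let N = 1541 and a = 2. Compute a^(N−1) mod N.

1243

2^1 ≡ 2 (mod 1541)
2^2 ≡ 2^2 = 4 ≡ 4 (mod 1541)
2^4 ≡ 4^2 = 16 ≡ 16 (mod 1541)
2^8 ≡ 16^2 = 256 ≡ 256 (mod 1541)
2^16 ≡ 256^2 = 65536 ≡ 814 (mod 1541)
2^32 ≡ 814^2 = 662596 ≡ 1507 (mod 1541)
2^64 ≡ 1507^2 = 2271049 ≡ 1156 (mod 1541)
2^128 ≡ 1156^2 = 1336336 ≡ 289 (mod 1541)
2^256 ≡ 289^2 = 83521 ≡ 307 (mod 1541)
2^512 ≡ 307^2 = 94249 ≡ 248 (mod 1541)
2^1024 ≡ 248^2 = 61504 ≡ 1405 (mod 1541)
1540 = 1024 + 512 + 4 in binary powers of 2.
So 2^1540 ≡ 1405 · 248 · 16 ≡ 1243 (mod 1541).
Since 1243 ≠ 1, base 2 is a Fermat witness: 1541 is composite.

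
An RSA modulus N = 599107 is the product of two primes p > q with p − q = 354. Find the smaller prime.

Since p = q + 354, we have 599107 = q(q + 354), so q² + 354q − 599107 = 0.
Discriminant: 354² + 4·599107 = 125316 + 2396428 = 2521744; √2521744 = 1588.
q = (−354 + 1588)/2 = 617, and p = q + 354 = 971.
Check: 617 · 971 = 599107.

617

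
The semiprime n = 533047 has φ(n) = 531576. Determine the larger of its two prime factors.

829

φ(n) = (p−1)(q−1) = n − (p+q) + 1, so p + q = 533047 − 531576 + 1 = 1472.
p and q are the roots of t² − 1472t + 533047 = 0.
Discriminant: 1472² − 4·533047 = 2166784 − 2132188 = 34596; √34596 = 186.
q = (1472 − 186)/2 = 643, p = (1472 + 186)/2 = 829.
Check: 643 · 829 = 533047.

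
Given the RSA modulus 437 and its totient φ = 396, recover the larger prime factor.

φ(n) = (p−1)(q−1) = n − (p+q) + 1, so p + q = 437 − 396 + 1 = 42.
p and q are the roots of t² − 42t + 437 = 0.
Discriminant: 42² − 4·437 = 1764 − 1748 = 16; √16 = 4.
q = (42 − 4)/2 = 19, p = (42 + 4)/2 = 23.
Check: 19 · 23 = 437.

23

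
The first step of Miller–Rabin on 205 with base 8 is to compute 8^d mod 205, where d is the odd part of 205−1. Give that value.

205 − 1 = 204 = 2^2 · 51, so d = 51.
8^1 ≡ 8 (mod 205)
8^2 ≡ 8^2 = 64 ≡ 64 (mod 205)
8^4 ≡ 64^2 = 4096 ≡ 201 (mod 205)
8^8 ≡ 201^2 = 40401 ≡ 16 (mod 205)
8^16 ≡ 16^2 = 256 ≡ 51 (mod 205)
8^32 ≡ 51^2 = 2601 ≡ 141 (mod 205)
51 = 32 + 16 + 2 + 1 in binary powers of 2.
So 8^51 ≡ 141 · 51 · 64 · 8 ≡ 197 (mod 205).
Squaring chain: 197 → 64; never reaches −1, so base 8 is a Miller–Rabin witness that 205 is composite.

197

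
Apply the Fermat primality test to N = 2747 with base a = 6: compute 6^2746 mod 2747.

6^1 ≡ 6 (mod 2747)
6^2 ≡ 6^2 = 36 ≡ 36 (mod 2747)
6^4 ≡ 36^2 = 1296 ≡ 1296 (mod 2747)
6^8 ≡ 1296^2 = 1679616 ≡ 1199 (mod 2747)
6^16 ≡ 1199^2 = 1437601 ≡ 920 (mod 2747)
6^32 ≡ 920^2 = 846400 ≡ 324 (mod 2747)
6^64 ≡ 324^2 = 104976 ≡ 590 (mod 2747)
6^128 ≡ 590^2 = 348100 ≡ 1978 (mod 2747)
6^256 ≡ 1978^2 = 3912484 ≡ 756 (mod 2747)
6^512 ≡ 756^2 = 571536 ≡ 160 (mod 2747)
6^1024 ≡ 160^2 = 25600 ≡ 877 (mod 2747)
6^2048 ≡ 877^2 = 769129 ≡ 2716 (mod 2747)
2746 = 2048 + 512 + 128 + 32 + 16 + 8 + 2 in binary powers of 2.
So 6^2746 ≡ 2716 · 160 · 1978 · 324 · 920 · 1199 · 36 ≡ 412 (mod 2747).
Since 412 ≠ 1, base 6 is a Fermat witness: 2747 is composite.

412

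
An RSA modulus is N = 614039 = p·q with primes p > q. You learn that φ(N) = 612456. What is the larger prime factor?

907

φ(n) = (p−1)(q−1) = n − (p+q) + 1, so p + q = 614039 − 612456 + 1 = 1584.
p and q are the roots of t² − 1584t + 614039 = 0.
Discriminant: 1584² − 4·614039 = 2509056 − 2456156 = 52900; √52900 = 230.
q = (1584 − 230)/2 = 677, p = (1584 + 230)/2 = 907.
Check: 677 · 907 = 614039.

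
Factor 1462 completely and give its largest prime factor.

43

1462 = 2 · 731
731 = 17 · 43
43 is prime.
So 1462 = 2 · 17 · 43; the largest prime factor is 43.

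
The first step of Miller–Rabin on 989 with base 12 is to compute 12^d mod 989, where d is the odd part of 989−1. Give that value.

363

989 − 1 = 988 = 2^2 · 247, so d = 247.
12^1 ≡ 12 (mod 989)
12^2 ≡ 12^2 = 144 ≡ 144 (mod 989)
12^4 ≡ 144^2 = 20736 ≡ 956 (mod 989)
12^8 ≡ 956^2 = 913936 ≡ 100 (mod 989)
12^16 ≡ 100^2 = 10000 ≡ 110 (mod 989)
12^32 ≡ 110^2 = 12100 ≡ 232 (mod 989)
12^64 ≡ 232^2 = 53824 ≡ 418 (mod 989)
12^128 ≡ 418^2 = 174724 ≡ 660 (mod 989)
247 = 128 + 64 + 32 + 16 + 4 + 2 + 1 in binary powers of 2.
So 12^247 ≡ 660 · 418 · 232 · 110 · 956 · 144 · 12 ≡ 363 (mod 989).
Squaring chain: 363 → 232; never reaches −1, so base 12 is a Miller–Rabin witness that 989 is composite.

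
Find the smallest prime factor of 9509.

37

9509 is odd.
Digit sum 23, not divisible by 3.
Ends in 9: not divisible by 5.
7: 9509 = 7·1358 + 3
11: 9509 = 11·864 + 5
13: 9509 = 13·731 + 6
17: 9509 = 17·559 + 6
19: 9509 = 19·500 + 9
23: 9509 = 23·413 + 10
29: 9509 = 29·327 + 26
31: 9509 = 31·306 + 23
37: 9509 = 37·257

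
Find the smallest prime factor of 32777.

32777 is odd.
Digit sum 26, not divisible by 3.
Ends in 7: not divisible by 5.
7: 32777 = 7·4682 + 3
11: 32777 = 11·2979 + 8
13: 32777 = 13·2521 + 4
17: 32777 = 17·1928 + 1
19: 32777 = 19·1725 + 2
23: 32777 = 23·1425 + 2
29: 32777 = 29·1130 + 7
31: 32777 = 31·1057 + 10
37: 32777 = 37·885 + 32
41: 32777 = 41·799 + 18
43: 32777 = 43·762 + 11
47: 32777 = 47·697 + 18
53: 32777 = 53·618 + 23
59: 32777 = 59·555 + 32
61: 32777 = 61·537 + 20
67: 32777 = 67·489 + 14
71: 32777 = 71·461 + 46
73: 32777 = 73·449

73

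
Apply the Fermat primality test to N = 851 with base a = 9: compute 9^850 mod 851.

752

9^1 ≡ 9 (mod 851)
9^2 ≡ 9^2 = 81 ≡ 81 (mod 851)
9^4 ≡ 81^2 = 6561 ≡ 604 (mod 851)
9^8 ≡ 604^2 = 364816 ≡ 588 (mod 851)
9^16 ≡ 588^2 = 345744 ≡ 238 (mod 851)
9^32 ≡ 238^2 = 56644 ≡ 478 (mod 851)
9^64 ≡ 478^2 = 228484 ≡ 416 (mod 851)
9^128 ≡ 416^2 = 173056 ≡ 303 (mod 851)
9^256 ≡ 303^2 = 91809 ≡ 752 (mod 851)
9^512 ≡ 752^2 = 565504 ≡ 440 (mod 851)
850 = 512 + 256 + 64 + 16 + 2 in binary powers of 2.
So 9^850 ≡ 440 · 752 · 416 · 238 · 81 ≡ 752 (mod 851).
Since 752 ≠ 1, base 9 is a Fermat witness: 851 is composite.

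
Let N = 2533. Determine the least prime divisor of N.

2533 is odd.
Digit sum 13, not divisible by 3.
Ends in 3: not divisible by 5.
7: 2533 = 7·361 + 6
11: 2533 = 11·230 + 3
13: 2533 = 13·194 + 11
17: 2533 = 17·149

17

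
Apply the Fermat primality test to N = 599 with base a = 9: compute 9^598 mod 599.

1

9^1 ≡ 9 (mod 599)
9^2 ≡ 9^2 = 81 ≡ 81 (mod 599)
9^4 ≡ 81^2 = 6561 ≡ 571 (mod 599)
9^8 ≡ 571^2 = 326041 ≡ 185 (mod 599)
9^16 ≡ 185^2 = 34225 ≡ 82 (mod 599)
9^32 ≡ 82^2 = 6724 ≡ 135 (mod 599)
9^64 ≡ 135^2 = 18225 ≡ 255 (mod 599)
9^128 ≡ 255^2 = 65025 ≡ 333 (mod 599)
9^256 ≡ 333^2 = 110889 ≡ 74 (mod 599)
9^512 ≡ 74^2 = 5476 ≡ 85 (mod 599)
598 = 512 + 64 + 16 + 4 + 2 in binary powers of 2.
So 9^598 ≡ 85 · 255 · 82 · 571 · 81 ≡ 1 (mod 599).
Since the result is 1, base 9 gives no evidence that 599 is composite.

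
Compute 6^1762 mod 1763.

6^1 ≡ 6 (mod 1763)
6^2 ≡ 6^2 = 36 ≡ 36 (mod 1763)
6^4 ≡ 36^2 = 1296 ≡ 1296 (mod 1763)
6^8 ≡ 1296^2 = 1679616 ≡ 1240 (mod 1763)
6^16 ≡ 1240^2 = 1537600 ≡ 264 (mod 1763)
6^32 ≡ 264^2 = 69696 ≡ 939 (mod 1763)
6^64 ≡ 939^2 = 881721 ≡ 221 (mod 1763)
6^128 ≡ 221^2 = 48841 ≡ 1240 (mod 1763)
6^256 ≡ 1240^2 = 1537600 ≡ 264 (mod 1763)
6^512 ≡ 264^2 = 69696 ≡ 939 (mod 1763)
6^1024 ≡ 939^2 = 881721 ≡ 221 (mod 1763)
1762 = 1024 + 512 + 128 + 64 + 32 + 2 in binary powers of 2.
So 6^1762 ≡ 221 · 939 · 1240 · 221 · 939 · 36 ≡ 651 (mod 1763).
Since 651 ≠ 1, base 6 is a Fermat witness: 1763 is composite.

651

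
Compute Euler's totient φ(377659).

Factor: 377659 = 37 · 59 · 173.
φ(377659) = (37−1) · (59−1) · (173−1) = 36 · 58 · 172 = 359136.

359136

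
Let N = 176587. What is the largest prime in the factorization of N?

176587 = 41 · 4307
4307 = 59 · 73
73 is prime.
So 176587 = 41 · 59 · 73; the largest prime factor is 73.

73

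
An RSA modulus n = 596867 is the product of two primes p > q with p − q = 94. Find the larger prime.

821

Since p = q + 94, we have 596867 = q(q + 94), so q² + 94q − 596867 = 0.
Discriminant: 94² + 4·596867 = 8836 + 2387468 = 2396304; √2396304 = 1548.
q = (−94 + 1548)/2 = 727, and p = q + 94 = 821.
Check: 727 · 821 = 596867.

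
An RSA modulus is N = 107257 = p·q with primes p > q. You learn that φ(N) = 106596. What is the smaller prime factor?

283

φ(n) = (p−1)(q−1) = n − (p+q) + 1, so p + q = 107257 − 106596 + 1 = 662.
p and q are the roots of t² − 662t + 107257 = 0.
Discriminant: 662² − 4·107257 = 438244 − 429028 = 9216; √9216 = 96.
q = (662 − 96)/2 = 283, p = (662 + 96)/2 = 379.
Check: 283 · 379 = 107257.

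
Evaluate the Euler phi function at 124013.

114480

Factor: 124013 = 19 · 61 · 107.
φ(124013) = (19−1) · (61−1) · (107−1) = 18 · 60 · 106 = 114480.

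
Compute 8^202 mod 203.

8^1 ≡ 8 (mod 203)
8^2 ≡ 8^2 = 64 ≡ 64 (mod 203)
8^4 ≡ 64^2 = 4096 ≡ 36 (mod 203)
8^8 ≡ 36^2 = 1296 ≡ 78 (mod 203)
8^16 ≡ 78^2 = 6084 ≡ 197 (mod 203)
8^32 ≡ 197^2 = 38809 ≡ 36 (mod 203)
8^64 ≡ 36^2 = 1296 ≡ 78 (mod 203)
8^128 ≡ 78^2 = 6084 ≡ 197 (mod 203)
202 = 128 + 64 + 8 + 2 in binary powers of 2.
So 8^202 ≡ 197 · 78 · 78 · 64 ≡ 71 (mod 203).
Since 71 ≠ 1, base 8 is a Fermat witness: 203 is composite.

71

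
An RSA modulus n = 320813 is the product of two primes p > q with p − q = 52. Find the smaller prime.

541

Since p = q + 52, we have 320813 = q(q + 52), so q² + 52q − 320813 = 0.
Discriminant: 52² + 4·320813 = 2704 + 1283252 = 1285956; √1285956 = 1134.
q = (−52 + 1134)/2 = 541, and p = q + 52 = 593.
Check: 541 · 593 = 320813.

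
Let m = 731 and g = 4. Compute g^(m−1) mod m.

16

4^1 ≡ 4 (mod 731)
4^2 ≡ 4^2 = 16 ≡ 16 (mod 731)
4^4 ≡ 16^2 = 256 ≡ 256 (mod 731)
4^8 ≡ 256^2 = 65536 ≡ 477 (mod 731)
4^16 ≡ 477^2 = 227529 ≡ 188 (mod 731)
4^32 ≡ 188^2 = 35344 ≡ 256 (mod 731)
4^64 ≡ 256^2 = 65536 ≡ 477 (mod 731)
4^128 ≡ 477^2 = 227529 ≡ 188 (mod 731)
4^256 ≡ 188^2 = 35344 ≡ 256 (mod 731)
4^512 ≡ 256^2 = 65536 ≡ 477 (mod 731)
730 = 512 + 128 + 64 + 16 + 8 + 2 in binary powers of 2.
So 4^730 ≡ 477 · 188 · 477 · 188 · 477 · 16 ≡ 16 (mod 731).
Since 16 ≠ 1, base 4 is a Fermat witness: 731 is composite.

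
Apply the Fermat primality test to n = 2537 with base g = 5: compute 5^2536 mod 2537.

5^1 ≡ 5 (mod 2537)
5^2 ≡ 5^2 = 25 ≡ 25 (mod 2537)
5^4 ≡ 25^2 = 625 ≡ 625 (mod 2537)
5^8 ≡ 625^2 = 390625 ≡ 2464 (mod 2537)
5^16 ≡ 2464^2 = 6071296 ≡ 255 (mod 2537)
5^32 ≡ 255^2 = 65025 ≡ 1600 (mod 2537)
5^64 ≡ 1600^2 = 2560000 ≡ 167 (mod 2537)
5^128 ≡ 167^2 = 27889 ≡ 2519 (mod 2537)
5^256 ≡ 2519^2 = 6345361 ≡ 324 (mod 2537)
5^512 ≡ 324^2 = 104976 ≡ 959 (mod 2537)
5^1024 ≡ 959^2 = 919681 ≡ 1287 (mod 2537)
5^2048 ≡ 1287^2 = 1656369 ≡ 2245 (mod 2537)
2536 = 2048 + 256 + 128 + 64 + 32 + 8 in binary powers of 2.
So 5^2536 ≡ 2245 · 324 · 2519 · 167 · 1600 · 2464 ≡ 1975 (mod 2537).
Since 1975 ≠ 1, base 5 is a Fermat witness: 2537 is composite.

1975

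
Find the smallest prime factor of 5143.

5143 is odd.
Digit sum 13, not divisible by 3.
Ends in 3: not divisible by 5.
7: 5143 = 7·734 + 5
11: 5143 = 11·467 + 6
13: 5143 = 13·395 + 8
17: 5143 = 17·302 + 9
19: 5143 = 19·270 + 13
23: 5143 = 23·223 + 14
29: 5143 = 29·177 + 10
31: 5143 = 31·165 + 28
37: 5143 = 37·139

37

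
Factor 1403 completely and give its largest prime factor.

61

1403 = 23 · 61
61 is prime.
So 1403 = 23 · 61; the largest prime factor is 61.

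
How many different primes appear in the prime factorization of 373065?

373065 = 3 · 124355
124355 = 5 · 24871
24871 = 7 · 3553
3553 = 11 · 323
323 = 17 · 19
373065 = 3 · 5 · 7 · 11 · 17 · 19, which has 6 distinct prime factors.

6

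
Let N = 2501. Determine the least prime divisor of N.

2501 is odd.
Digit sum 8, not divisible by 3.
Ends in 1: not divisible by 5.
7: 2501 = 7·357 + 2
11: 2501 = 11·227 + 4
13: 2501 = 13·192 + 5
17: 2501 = 17·147 + 2
19: 2501 = 19·131 + 12
23: 2501 = 23·108 + 17
29: 2501 = 29·86 + 7
31: 2501 = 31·80 + 21
37: 2501 = 37·67 + 22
41: 2501 = 41·61

41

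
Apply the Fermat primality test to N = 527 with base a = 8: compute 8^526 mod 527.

8^1 ≡ 8 (mod 527)
8^2 ≡ 8^2 = 64 ≡ 64 (mod 527)
8^4 ≡ 64^2 = 4096 ≡ 407 (mod 527)
8^8 ≡ 407^2 = 165649 ≡ 171 (mod 527)
8^16 ≡ 171^2 = 29241 ≡ 256 (mod 527)
8^32 ≡ 256^2 = 65536 ≡ 188 (mod 527)
8^64 ≡ 188^2 = 35344 ≡ 35 (mod 527)
8^128 ≡ 35^2 = 1225 ≡ 171 (mod 527)
8^256 ≡ 171^2 = 29241 ≡ 256 (mod 527)
8^512 ≡ 256^2 = 65536 ≡ 188 (mod 527)
526 = 512 + 8 + 4 + 2 in binary powers of 2.
So 8^526 ≡ 188 · 171 · 407 · 64 ≡ 225 (mod 527).
Since 225 ≠ 1, base 8 is a Fermat witness: 527 is composite.

225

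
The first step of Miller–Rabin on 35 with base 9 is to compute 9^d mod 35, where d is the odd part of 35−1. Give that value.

4

35 − 1 = 34 = 2^1 · 17, so d = 17.
9^1 ≡ 9 (mod 35)
9^2 ≡ 9^2 = 81 ≡ 11 (mod 35)
9^4 ≡ 11^2 = 121 ≡ 16 (mod 35)
9^8 ≡ 16^2 = 256 ≡ 11 (mod 35)
9^16 ≡ 11^2 = 121 ≡ 16 (mod 35)
17 = 16 + 1 in binary powers of 2.
So 9^17 ≡ 16 · 9 ≡ 4 (mod 35).
Squaring chain: 4; never reaches −1, so base 9 is a Miller–Rabin witness that 35 is composite.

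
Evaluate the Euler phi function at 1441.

1300

Factor: 1441 = 11 · 131.
φ(1441) = (11−1) · (131−1) = 10 · 130 = 1300.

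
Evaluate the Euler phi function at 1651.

1512

Factor: 1651 = 13 · 127.
φ(1651) = (13−1) · (127−1) = 12 · 126 = 1512.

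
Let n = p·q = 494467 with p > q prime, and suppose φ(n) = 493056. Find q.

φ(n) = (p−1)(q−1) = n − (p+q) + 1, so p + q = 494467 − 493056 + 1 = 1412.
p and q are the roots of t² − 1412t + 494467 = 0.
Discriminant: 1412² − 4·494467 = 1993744 − 1977868 = 15876; √15876 = 126.
q = (1412 − 126)/2 = 643, p = (1412 + 126)/2 = 769.
Check: 643 · 769 = 494467.

643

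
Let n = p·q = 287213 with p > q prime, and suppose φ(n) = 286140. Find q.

503

φ(n) = (p−1)(q−1) = n − (p+q) + 1, so p + q = 287213 − 286140 + 1 = 1074.
p and q are the roots of t² − 1074t + 287213 = 0.
Discriminant: 1074² − 4·287213 = 1153476 − 1148852 = 4624; √4624 = 68.
q = (1074 − 68)/2 = 503, p = (1074 + 68)/2 = 571.
Check: 503 · 571 = 287213.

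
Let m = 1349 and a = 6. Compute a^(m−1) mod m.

161

6^1 ≡ 6 (mod 1349)
6^2 ≡ 6^2 = 36 ≡ 36 (mod 1349)
6^4 ≡ 36^2 = 1296 ≡ 1296 (mod 1349)
6^8 ≡ 1296^2 = 1679616 ≡ 111 (mod 1349)
6^16 ≡ 111^2 = 12321 ≡ 180 (mod 1349)
6^32 ≡ 180^2 = 32400 ≡ 24 (mod 1349)
6^64 ≡ 24^2 = 576 ≡ 576 (mod 1349)
6^128 ≡ 576^2 = 331776 ≡ 1271 (mod 1349)
6^256 ≡ 1271^2 = 1615441 ≡ 688 (mod 1349)
6^512 ≡ 688^2 = 473344 ≡ 1194 (mod 1349)
6^1024 ≡ 1194^2 = 1425636 ≡ 1092 (mod 1349)
1348 = 1024 + 256 + 64 + 4 in binary powers of 2.
So 6^1348 ≡ 1092 · 688 · 576 · 1296 ≡ 161 (mod 1349).
Since 161 ≠ 1, base 6 is a Fermat witness: 1349 is composite.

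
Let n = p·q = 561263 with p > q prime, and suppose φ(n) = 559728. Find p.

937

φ(n) = (p−1)(q−1) = n − (p+q) + 1, so p + q = 561263 − 559728 + 1 = 1536.
p and q are the roots of t² − 1536t + 561263 = 0.
Discriminant: 1536² − 4·561263 = 2359296 − 2245052 = 114244; √114244 = 338.
q = (1536 − 338)/2 = 599, p = (1536 + 338)/2 = 937.
Check: 599 · 937 = 561263.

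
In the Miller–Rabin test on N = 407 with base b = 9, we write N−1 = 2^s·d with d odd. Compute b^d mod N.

256

407 − 1 = 406 = 2^1 · 203, so d = 203.
9^1 ≡ 9 (mod 407)
9^2 ≡ 9^2 = 81 ≡ 81 (mod 407)
9^4 ≡ 81^2 = 6561 ≡ 49 (mod 407)
9^8 ≡ 49^2 = 2401 ≡ 366 (mod 407)
9^16 ≡ 366^2 = 133956 ≡ 53 (mod 407)
9^32 ≡ 53^2 = 2809 ≡ 367 (mod 407)
9^64 ≡ 367^2 = 134689 ≡ 379 (mod 407)
9^128 ≡ 379^2 = 143641 ≡ 377 (mod 407)
203 = 128 + 64 + 8 + 2 + 1 in binary powers of 2.
So 9^203 ≡ 377 · 379 · 366 · 81 · 9 ≡ 256 (mod 407).
Squaring chain: 256; never reaches −1, so base 9 is a Miller–Rabin witness that 407 is composite.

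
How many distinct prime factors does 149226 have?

149226 = 2 · 74613
74613 = 3 · 24871
24871 = 7 · 3553
3553 = 11 · 323
323 = 17 · 19
149226 = 2 · 3 · 7 · 11 · 17 · 19, which has 6 distinct prime factors.

6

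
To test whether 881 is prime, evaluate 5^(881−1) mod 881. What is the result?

1

5^1 ≡ 5 (mod 881)
5^2 ≡ 5^2 = 25 ≡ 25 (mod 881)
5^4 ≡ 25^2 = 625 ≡ 625 (mod 881)
5^8 ≡ 625^2 = 390625 ≡ 342 (mod 881)
5^16 ≡ 342^2 = 116964 ≡ 672 (mod 881)
5^32 ≡ 672^2 = 451584 ≡ 512 (mod 881)
5^64 ≡ 512^2 = 262144 ≡ 487 (mod 881)
5^128 ≡ 487^2 = 237169 ≡ 180 (mod 881)
5^256 ≡ 180^2 = 32400 ≡ 684 (mod 881)
5^512 ≡ 684^2 = 467856 ≡ 45 (mod 881)
880 = 512 + 256 + 64 + 32 + 16 in binary powers of 2.
So 5^880 ≡ 45 · 684 · 487 · 512 · 672 ≡ 1 (mod 881).
Since the result is 1, base 5 gives no evidence that 881 is composite.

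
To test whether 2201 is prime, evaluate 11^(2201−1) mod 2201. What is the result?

11^1 ≡ 11 (mod 2201)
11^2 ≡ 11^2 = 121 ≡ 121 (mod 2201)
11^4 ≡ 121^2 = 14641 ≡ 1435 (mod 2201)
11^8 ≡ 1435^2 = 2059225 ≡ 1290 (mod 2201)
11^16 ≡ 1290^2 = 1664100 ≡ 144 (mod 2201)
11^32 ≡ 144^2 = 20736 ≡ 927 (mod 2201)
11^64 ≡ 927^2 = 859329 ≡ 939 (mod 2201)
11^128 ≡ 939^2 = 881721 ≡ 1321 (mod 2201)
11^256 ≡ 1321^2 = 1745041 ≡ 1849 (mod 2201)
11^512 ≡ 1849^2 = 3418801 ≡ 648 (mod 2201)
11^1024 ≡ 648^2 = 419904 ≡ 1714 (mod 2201)
11^2048 ≡ 1714^2 = 2937796 ≡ 1662 (mod 2201)
2200 = 2048 + 128 + 16 + 8 in binary powers of 2.
So 11^2200 ≡ 1662 · 1321 · 144 · 1290 ≡ 1741 (mod 2201).
Since 1741 ≠ 1, base 11 is a Fermat witness: 2201 is composite.

1741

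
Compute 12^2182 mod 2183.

164

12^1 ≡ 12 (mod 2183)
12^2 ≡ 12^2 = 144 ≡ 144 (mod 2183)
12^4 ≡ 144^2 = 20736 ≡ 1089 (mod 2183)
12^8 ≡ 1089^2 = 1185921 ≡ 552 (mod 2183)
12^16 ≡ 552^2 = 304704 ≡ 1267 (mod 2183)
12^32 ≡ 1267^2 = 1605289 ≡ 784 (mod 2183)
12^64 ≡ 784^2 = 614656 ≡ 1233 (mod 2183)
12^128 ≡ 1233^2 = 1520289 ≡ 921 (mod 2183)
12^256 ≡ 921^2 = 848241 ≡ 1237 (mod 2183)
12^512 ≡ 1237^2 = 1530169 ≡ 2069 (mod 2183)
12^1024 ≡ 2069^2 = 4280761 ≡ 2081 (mod 2183)
12^2048 ≡ 2081^2 = 4330561 ≡ 1672 (mod 2183)
2182 = 2048 + 128 + 4 + 2 in binary powers of 2.
So 12^2182 ≡ 1672 · 921 · 1089 · 144 ≡ 164 (mod 2183).
Since 164 ≠ 1, base 12 is a Fermat witness: 2183 is composite.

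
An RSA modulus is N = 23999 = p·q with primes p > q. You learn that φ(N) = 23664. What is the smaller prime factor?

φ(n) = (p−1)(q−1) = n − (p+q) + 1, so p + q = 23999 − 23664 + 1 = 336.
p and q are the roots of t² − 336t + 23999 = 0.
Discriminant: 336² − 4·23999 = 112896 − 95996 = 16900; √16900 = 130.
q = (336 − 130)/2 = 103, p = (336 + 130)/2 = 233.
Check: 103 · 233 = 23999.

103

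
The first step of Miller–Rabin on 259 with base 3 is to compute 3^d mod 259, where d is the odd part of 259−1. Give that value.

259 − 1 = 258 = 2^1 · 129, so d = 129.
3^1 ≡ 3 (mod 259)
3^2 ≡ 3^2 = 9 ≡ 9 (mod 259)
3^4 ≡ 9^2 = 81 ≡ 81 (mod 259)
3^8 ≡ 81^2 = 6561 ≡ 86 (mod 259)
3^16 ≡ 86^2 = 7396 ≡ 144 (mod 259)
3^32 ≡ 144^2 = 20736 ≡ 16 (mod 259)
3^64 ≡ 16^2 = 256 ≡ 256 (mod 259)
3^128 ≡ 256^2 = 65536 ≡ 9 (mod 259)
129 = 128 + 1 in binary powers of 2.
So 3^129 ≡ 9 · 3 ≡ 27 (mod 259).
Squaring chain: 27; never reaches −1, so base 3 is a Miller–Rabin witness that 259 is composite.

27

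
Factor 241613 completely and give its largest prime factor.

241613 = 41 · 5893
5893 = 71 · 83
83 is prime.
So 241613 = 41 · 71 · 83; the largest prime factor is 83.

83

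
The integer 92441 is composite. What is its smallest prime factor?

97

92441 is odd.
Digit sum 20, not divisible by 3.
Ends in 1: not divisible by 5.
7: 92441 = 7·13205 + 6
11: 92441 = 11·8403 + 8
13: 92441 = 13·7110 + 11
17: 92441 = 17·5437 + 12
19: 92441 = 19·4865 + 6
23: 92441 = 23·4019 + 4
29: 92441 = 29·3187 + 18
31: 92441 = 31·2981 + 30
37: 92441 = 37·2498 + 15
41: 92441 = 41·2254 + 27
43: 92441 = 43·2149 + 34
47: 92441 = 47·1966 + 39
53: 92441 = 53·1744 + 9
59: 92441 = 59·1566 + 47
61: 92441 = 61·1515 + 26
67: 92441 = 67·1379 + 48
71: 92441 = 71·1301 + 70
73: 92441 = 73·1266 + 23
79: 92441 = 79·1170 + 11
83: 92441 = 83·1113 + 62
89: 92441 = 89·1038 + 59
97: 92441 = 97·953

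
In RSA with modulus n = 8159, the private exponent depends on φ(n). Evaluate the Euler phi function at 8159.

Factor: 8159 = 41 · 199.
φ(8159) = (41−1) · (199−1) = 40 · 198 = 7920.

7920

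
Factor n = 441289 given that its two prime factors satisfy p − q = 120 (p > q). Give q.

Since p = q + 120, we have 441289 = q(q + 120), so q² + 120q − 441289 = 0.
Discriminant: 120² + 4·441289 = 14400 + 1765156 = 1779556; √1779556 = 1334.
q = (−120 + 1334)/2 = 607, and p = q + 120 = 727.
Check: 607 · 727 = 441289.

607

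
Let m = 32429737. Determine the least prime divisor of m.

79

32429737 is odd.
Digit sum 37, not divisible by 3.
Ends in 7: not divisible by 5.
7: 32429737 = 7·4632819 + 4
11: 32429737 = 11·2948157 + 10
13: 32429737 = 13·2494595 + 2
17: 32429737 = 17·1907631 + 10
19: 32429737 = 19·1706828 + 5
23: 32429737 = 23·1409988 + 13
29: 32429737 = 29·1118266 + 23
31: 32429737 = 31·1046120 + 17
37: 32429737 = 37·876479 + 14
41: 32429737 = 41·790969 + 8
43: 32429737 = 43·754179 + 40
47: 32429737 = 47·689994 + 19
53: 32429737 = 53·611881 + 44
59: 32429737 = 59·549656 + 33
61: 32429737 = 61·531635 + 2
67: 32429737 = 67·484025 + 62
71: 32429737 = 71·456756 + 61
73: 32429737 = 73·444242 + 71
79: 32429737 = 79·410503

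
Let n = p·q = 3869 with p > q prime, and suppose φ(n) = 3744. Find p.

73

φ(n) = (p−1)(q−1) = n − (p+q) + 1, so p + q = 3869 − 3744 + 1 = 126.
p and q are the roots of t² − 126t + 3869 = 0.
Discriminant: 126² − 4·3869 = 15876 − 15476 = 400; √400 = 20.
q = (126 − 20)/2 = 53, p = (126 + 20)/2 = 73.
Check: 53 · 73 = 3869.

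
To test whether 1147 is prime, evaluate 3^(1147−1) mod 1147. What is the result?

3^1 ≡ 3 (mod 1147)
3^2 ≡ 3^2 = 9 ≡ 9 (mod 1147)
3^4 ≡ 9^2 = 81 ≡ 81 (mod 1147)
3^8 ≡ 81^2 = 6561 ≡ 826 (mod 1147)
3^16 ≡ 826^2 = 682276 ≡ 958 (mod 1147)
3^32 ≡ 958^2 = 917764 ≡ 164 (mod 1147)
3^64 ≡ 164^2 = 26896 ≡ 515 (mod 1147)
3^128 ≡ 515^2 = 265225 ≡ 268 (mod 1147)
3^256 ≡ 268^2 = 71824 ≡ 710 (mod 1147)
3^512 ≡ 710^2 = 504100 ≡ 567 (mod 1147)
3^1024 ≡ 567^2 = 321489 ≡ 329 (mod 1147)
1146 = 1024 + 64 + 32 + 16 + 8 + 2 in binary powers of 2.
So 3^1146 ≡ 329 · 515 · 164 · 958 · 826 · 9 ≡ 47 (mod 1147).
Since 47 ≠ 1, base 3 is a Fermat witness: 1147 is composite.

47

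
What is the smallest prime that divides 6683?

6683 is odd.
Digit sum 23, not divisible by 3.
Ends in 3: not divisible by 5.
7: 6683 = 7·954 + 5
11: 6683 = 11·607 + 6
13: 6683 = 13·514 + 1
17: 6683 = 17·393 + 2
19: 6683 = 19·351 + 14
23: 6683 = 23·290 + 13
29: 6683 = 29·230 + 13
31: 6683 = 31·215 + 18
37: 6683 = 37·180 + 23
41: 6683 = 41·163

41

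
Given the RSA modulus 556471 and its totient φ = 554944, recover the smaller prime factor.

599

φ(n) = (p−1)(q−1) = n − (p+q) + 1, so p + q = 556471 − 554944 + 1 = 1528.
p and q are the roots of t² − 1528t + 556471 = 0.
Discriminant: 1528² − 4·556471 = 2334784 − 2225884 = 108900; √108900 = 330.
q = (1528 − 330)/2 = 599, p = (1528 + 330)/2 = 929.
Check: 599 · 929 = 556471.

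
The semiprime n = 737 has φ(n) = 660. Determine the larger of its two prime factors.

67

φ(n) = (p−1)(q−1) = n − (p+q) + 1, so p + q = 737 − 660 + 1 = 78.
p and q are the roots of t² − 78t + 737 = 0.
Discriminant: 78² − 4·737 = 6084 − 2948 = 3136; √3136 = 56.
q = (78 − 56)/2 = 11, p = (78 + 56)/2 = 67.
Check: 11 · 67 = 737.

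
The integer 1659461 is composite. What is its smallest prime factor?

1659461 is odd.
Digit sum 32, not divisible by 3.
Ends in 1: not divisible by 5.
7: 1659461 = 7·237065 + 6
11: 1659461 = 11·150860 + 1
13: 1659461 = 13·127650 + 11
17: 1659461 = 17·97615 + 6
19: 1659461 = 19·87340 + 1
23: 1659461 = 23·72150 + 11
29: 1659461 = 29·57222 + 23
31: 1659461 = 31·53531

31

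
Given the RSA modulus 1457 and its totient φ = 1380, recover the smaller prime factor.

31

φ(n) = (p−1)(q−1) = n − (p+q) + 1, so p + q = 1457 − 1380 + 1 = 78.
p and q are the roots of t² − 78t + 1457 = 0.
Discriminant: 78² − 4·1457 = 6084 − 5828 = 256; √256 = 16.
q = (78 − 16)/2 = 31, p = (78 + 16)/2 = 47.
Check: 31 · 47 = 1457.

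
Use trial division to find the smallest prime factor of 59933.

59933 is odd.
Digit sum 29, not divisible by 3.
Ends in 3: not divisible by 5.
7: 59933 = 7·8561 + 6
11: 59933 = 11·5448 + 5
13: 59933 = 13·4610 + 3
17: 59933 = 17·3525 + 8
19: 59933 = 19·3154 + 7
23: 59933 = 23·2605 + 18
29: 59933 = 29·2066 + 19
31: 59933 = 31·1933 + 10
37: 59933 = 37·1619 + 30
41: 59933 = 41·1461 + 32
43: 59933 = 43·1393 + 34
47: 59933 = 47·1275 + 8
53: 59933 = 53·1130 + 43
59: 59933 = 59·1015 + 48
61: 59933 = 61·982 + 31
67: 59933 = 67·894 + 35
71: 59933 = 71·844 + 9
73: 59933 = 73·821

73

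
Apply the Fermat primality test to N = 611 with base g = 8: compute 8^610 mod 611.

8^1 ≡ 8 (mod 611)
8^2 ≡ 8^2 = 64 ≡ 64 (mod 611)
8^4 ≡ 64^2 = 4096 ≡ 430 (mod 611)
8^8 ≡ 430^2 = 184900 ≡ 378 (mod 611)
8^16 ≡ 378^2 = 142884 ≡ 521 (mod 611)
8^32 ≡ 521^2 = 271441 ≡ 157 (mod 611)
8^64 ≡ 157^2 = 24649 ≡ 209 (mod 611)
8^128 ≡ 209^2 = 43681 ≡ 300 (mod 611)
8^256 ≡ 300^2 = 90000 ≡ 183 (mod 611)
8^512 ≡ 183^2 = 33489 ≡ 495 (mod 611)
610 = 512 + 64 + 32 + 2 in binary powers of 2.
So 8^610 ≡ 495 · 209 · 157 · 64 ≡ 155 (mod 611).
Since 155 ≠ 1, base 8 is a Fermat witness: 611 is composite.

155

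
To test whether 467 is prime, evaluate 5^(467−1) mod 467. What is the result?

5^1 ≡ 5 (mod 467)
5^2 ≡ 5^2 = 25 ≡ 25 (mod 467)
5^4 ≡ 25^2 = 625 ≡ 158 (mod 467)
5^8 ≡ 158^2 = 24964 ≡ 213 (mod 467)
5^16 ≡ 213^2 = 45369 ≡ 70 (mod 467)
5^32 ≡ 70^2 = 4900 ≡ 230 (mod 467)
5^64 ≡ 230^2 = 52900 ≡ 129 (mod 467)
5^128 ≡ 129^2 = 16641 ≡ 296 (mod 467)
5^256 ≡ 296^2 = 87616 ≡ 287 (mod 467)
466 = 256 + 128 + 64 + 16 + 2 in binary powers of 2.
So 5^466 ≡ 287 · 296 · 129 · 70 · 25 ≡ 1 (mod 467).
Since the result is 1, base 5 gives no evidence that 467 is composite.

1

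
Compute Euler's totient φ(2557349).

Factor: 2557349 = 71 · 181 · 199.
φ(2557349) = (71−1) · (181−1) · (199−1) = 70 · 180 · 198 = 2494800.

2494800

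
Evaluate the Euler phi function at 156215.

Factor: 156215 = 5 · 157 · 199.
φ(156215) = (5−1) · (157−1) · (199−1) = 4 · 156 · 198 = 123552.

123552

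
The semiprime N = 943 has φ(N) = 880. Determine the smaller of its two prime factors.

23

φ(n) = (p−1)(q−1) = n − (p+q) + 1, so p + q = 943 − 880 + 1 = 64.
p and q are the roots of t² − 64t + 943 = 0.
Discriminant: 64² − 4·943 = 4096 − 3772 = 324; √324 = 18.
q = (64 − 18)/2 = 23, p = (64 + 18)/2 = 41.
Check: 23 · 41 = 943.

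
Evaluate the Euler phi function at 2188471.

Factor: 2188471 = 107 · 113 · 181.
φ(2188471) = (107−1) · (113−1) · (181−1) = 106 · 112 · 180 = 2136960.

2136960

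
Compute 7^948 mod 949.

729

7^1 ≡ 7 (mod 949)
7^2 ≡ 7^2 = 49 ≡ 49 (mod 949)
7^4 ≡ 49^2 = 2401 ≡ 503 (mod 949)
7^8 ≡ 503^2 = 253009 ≡ 575 (mod 949)
7^16 ≡ 575^2 = 330625 ≡ 373 (mod 949)
7^32 ≡ 373^2 = 139129 ≡ 575 (mod 949)
7^64 ≡ 575^2 = 330625 ≡ 373 (mod 949)
7^128 ≡ 373^2 = 139129 ≡ 575 (mod 949)
7^256 ≡ 575^2 = 330625 ≡ 373 (mod 949)
7^512 ≡ 373^2 = 139129 ≡ 575 (mod 949)
948 = 512 + 256 + 128 + 32 + 16 + 4 in binary powers of 2.
So 7^948 ≡ 575 · 373 · 575 · 575 · 373 · 503 ≡ 729 (mod 949).
Since 729 ≠ 1, base 7 is a Fermat witness: 949 is composite.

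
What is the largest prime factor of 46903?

89

46903 = 17 · 2759
2759 = 31 · 89
89 is prime.
So 46903 = 17 · 31 · 89; the largest prime factor is 89.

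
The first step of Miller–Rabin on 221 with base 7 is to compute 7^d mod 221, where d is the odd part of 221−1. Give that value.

97

221 − 1 = 220 = 2^2 · 55, so d = 55.
7^1 ≡ 7 (mod 221)
7^2 ≡ 7^2 = 49 ≡ 49 (mod 221)
7^4 ≡ 49^2 = 2401 ≡ 191 (mod 221)
7^8 ≡ 191^2 = 36481 ≡ 16 (mod 221)
7^16 ≡ 16^2 = 256 ≡ 35 (mod 221)
7^32 ≡ 35^2 = 1225 ≡ 120 (mod 221)
55 = 32 + 16 + 4 + 2 + 1 in binary powers of 2.
So 7^55 ≡ 120 · 35 · 191 · 49 · 7 ≡ 97 (mod 221).
Squaring chain: 97 → 127; never reaches −1, so base 7 is a Miller–Rabin witness that 221 is composite.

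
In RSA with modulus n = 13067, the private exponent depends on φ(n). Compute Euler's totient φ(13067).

Factor: 13067 = 73 · 179.
φ(13067) = (73−1) · (179−1) = 72 · 178 = 12816.

12816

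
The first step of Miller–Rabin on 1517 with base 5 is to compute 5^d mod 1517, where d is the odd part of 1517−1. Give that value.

402

1517 − 1 = 1516 = 2^2 · 379, so d = 379.
5^1 ≡ 5 (mod 1517)
5^2 ≡ 5^2 = 25 ≡ 25 (mod 1517)
5^4 ≡ 25^2 = 625 ≡ 625 (mod 1517)
5^8 ≡ 625^2 = 390625 ≡ 756 (mod 1517)
5^16 ≡ 756^2 = 571536 ≡ 1144 (mod 1517)
5^32 ≡ 1144^2 = 1308736 ≡ 1082 (mod 1517)
5^64 ≡ 1082^2 = 1170724 ≡ 1117 (mod 1517)
5^128 ≡ 1117^2 = 1247689 ≡ 715 (mod 1517)
5^256 ≡ 715^2 = 511225 ≡ 1513 (mod 1517)
379 = 256 + 64 + 32 + 16 + 8 + 2 + 1 in binary powers of 2.
So 5^379 ≡ 1513 · 1117 · 1082 · 1144 · 756 · 25 · 5 ≡ 402 (mod 1517).
Squaring chain: 402 → 802; never reaches −1, so base 5 is a Miller–Rabin witness that 1517 is composite.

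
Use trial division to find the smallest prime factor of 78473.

97

78473 is odd.
Digit sum 29, not divisible by 3.
Ends in 3: not divisible by 5.
7: 78473 = 7·11210 + 3
11: 78473 = 11·7133 + 10
13: 78473 = 13·6036 + 5
17: 78473 = 17·4616 + 1
19: 78473 = 19·4130 + 3
23: 78473 = 23·3411 + 20
29: 78473 = 29·2705 + 28
31: 78473 = 31·2531 + 12
37: 78473 = 37·2120 + 33
41: 78473 = 41·1913 + 40
43: 78473 = 43·1824 + 41
47: 78473 = 47·1669 + 30
53: 78473 = 53·1480 + 33
59: 78473 = 59·1330 + 3
61: 78473 = 61·1286 + 27
67: 78473 = 67·1171 + 16
71: 78473 = 71·1105 + 18
73: 78473 = 73·1074 + 71
79: 78473 = 79·993 + 26
83: 78473 = 83·945 + 38
89: 78473 = 89·881 + 64
97: 78473 = 97·809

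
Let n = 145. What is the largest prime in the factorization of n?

29

145 = 5 · 29
29 is prime.
So 145 = 5 · 29; the largest prime factor is 29.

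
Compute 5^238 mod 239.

5^1 ≡ 5 (mod 239)
5^2 ≡ 5^2 = 25 ≡ 25 (mod 239)
5^4 ≡ 25^2 = 625 ≡ 147 (mod 239)
5^8 ≡ 147^2 = 21609 ≡ 99 (mod 239)
5^16 ≡ 99^2 = 9801 ≡ 2 (mod 239)
5^32 ≡ 2^2 = 4 ≡ 4 (mod 239)
5^64 ≡ 4^2 = 16 ≡ 16 (mod 239)
5^128 ≡ 16^2 = 256 ≡ 17 (mod 239)
238 = 128 + 64 + 32 + 8 + 4 + 2 in binary powers of 2.
So 5^238 ≡ 17 · 16 · 4 · 99 · 147 · 25 ≡ 1 (mod 239).
Since the result is 1, base 5 gives no evidence that 239 is composite.

1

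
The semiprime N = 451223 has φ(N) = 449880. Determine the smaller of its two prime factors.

653

φ(n) = (p−1)(q−1) = n − (p+q) + 1, so p + q = 451223 − 449880 + 1 = 1344.
p and q are the roots of t² − 1344t + 451223 = 0.
Discriminant: 1344² − 4·451223 = 1806336 − 1804892 = 1444; √1444 = 38.
q = (1344 − 38)/2 = 653, p = (1344 + 38)/2 = 691.
Check: 653 · 691 = 451223.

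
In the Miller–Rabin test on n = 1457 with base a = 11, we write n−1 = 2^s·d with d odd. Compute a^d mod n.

1457 − 1 = 1456 = 2^4 · 91, so d = 91.
11^1 ≡ 11 (mod 1457)
11^2 ≡ 11^2 = 121 ≡ 121 (mod 1457)
11^4 ≡ 121^2 = 14641 ≡ 71 (mod 1457)
11^8 ≡ 71^2 = 5041 ≡ 670 (mod 1457)
11^16 ≡ 670^2 = 448900 ≡ 144 (mod 1457)
11^32 ≡ 144^2 = 20736 ≡ 338 (mod 1457)
11^64 ≡ 338^2 = 114244 ≡ 598 (mod 1457)
91 = 64 + 16 + 8 + 2 + 1 in binary powers of 2.
So 11^91 ≡ 598 · 144 · 670 · 121 · 11 ≡ 1158 (mod 1457).
Squaring chain: 1158 → 524 → 660 → 1414; never reaches −1, so base 11 is a Miller–Rabin witness that 1457 is composite.

1158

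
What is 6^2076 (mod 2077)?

6^1 ≡ 6 (mod 2077)
6^2 ≡ 6^2 = 36 ≡ 36 (mod 2077)
6^4 ≡ 36^2 = 1296 ≡ 1296 (mod 2077)
6^8 ≡ 1296^2 = 1679616 ≡ 1400 (mod 2077)
6^16 ≡ 1400^2 = 1960000 ≡ 1389 (mod 2077)
6^32 ≡ 1389^2 = 1929321 ≡ 1865 (mod 2077)
6^64 ≡ 1865^2 = 3478225 ≡ 1327 (mod 2077)
6^128 ≡ 1327^2 = 1760929 ≡ 1710 (mod 2077)
6^256 ≡ 1710^2 = 2924100 ≡ 1761 (mod 2077)
6^512 ≡ 1761^2 = 3101121 ≡ 160 (mod 2077)
6^1024 ≡ 160^2 = 25600 ≡ 676 (mod 2077)
6^2048 ≡ 676^2 = 456976 ≡ 36 (mod 2077)
2076 = 2048 + 16 + 8 + 4 in binary powers of 2.
So 6^2076 ≡ 36 · 1389 · 1400 · 1296 ≡ 1148 (mod 2077).
Since 1148 ≠ 1, base 6 is a Fermat witness: 2077 is composite.

1148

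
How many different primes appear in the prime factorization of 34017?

34017 = 3 · 11339
11339 = 17 · 667
667 = 23 · 29
34017 = 3 · 17 · 23 · 29, which has 4 distinct prime factors.

4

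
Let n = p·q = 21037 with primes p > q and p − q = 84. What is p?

Since p = q + 84, we have 21037 = q(q + 84), so q² + 84q − 21037 = 0.
Discriminant: 84² + 4·21037 = 7056 + 84148 = 91204; √91204 = 302.
q = (−84 + 302)/2 = 109, and p = q + 84 = 193.
Check: 109 · 193 = 21037.

193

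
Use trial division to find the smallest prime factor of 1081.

1081 is odd.
Digit sum 10, not divisible by 3.
Ends in 1: not divisible by 5.
7: 1081 = 7·154 + 3
11: 1081 = 11·98 + 3
13: 1081 = 13·83 + 2
17: 1081 = 17·63 + 10
19: 1081 = 19·56 + 17
23: 1081 = 23·47

23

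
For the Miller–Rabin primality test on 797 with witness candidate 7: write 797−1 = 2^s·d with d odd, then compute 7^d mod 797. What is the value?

582

797 − 1 = 796 = 2^2 · 199, so d = 199.
7^1 ≡ 7 (mod 797)
7^2 ≡ 7^2 = 49 ≡ 49 (mod 797)
7^4 ≡ 49^2 = 2401 ≡ 10 (mod 797)
7^8 ≡ 10^2 = 100 ≡ 100 (mod 797)
7^16 ≡ 100^2 = 10000 ≡ 436 (mod 797)
7^32 ≡ 436^2 = 190096 ≡ 410 (mod 797)
7^64 ≡ 410^2 = 168100 ≡ 730 (mod 797)
7^128 ≡ 730^2 = 532900 ≡ 504 (mod 797)
199 = 128 + 64 + 4 + 2 + 1 in binary powers of 2.
So 7^199 ≡ 504 · 730 · 10 · 49 · 7 ≡ 582 (mod 797).
Squaring chain: 582 → 796; reaches −1, so base 7 does not prove 797 composite.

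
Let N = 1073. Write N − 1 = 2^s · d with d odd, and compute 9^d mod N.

1073 − 1 = 1072 = 2^4 · 67, so d = 67.
9^1 ≡ 9 (mod 1073)
9^2 ≡ 9^2 = 81 ≡ 81 (mod 1073)
9^4 ≡ 81^2 = 6561 ≡ 123 (mod 1073)
9^8 ≡ 123^2 = 15129 ≡ 107 (mod 1073)
9^16 ≡ 107^2 = 11449 ≡ 719 (mod 1073)
9^32 ≡ 719^2 = 516961 ≡ 848 (mod 1073)
9^64 ≡ 848^2 = 719104 ≡ 194 (mod 1073)
67 = 64 + 2 + 1 in binary powers of 2.
So 9^67 ≡ 194 · 81 · 9 ≡ 863 (mod 1073).
Squaring chain: 863 → 107 → 719 → 848; never reaches −1, so base 9 is a Miller–Rabin witness that 1073 is composite.

863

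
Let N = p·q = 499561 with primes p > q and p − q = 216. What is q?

607

Since p = q + 216, we have 499561 = q(q + 216), so q² + 216q − 499561 = 0.
Discriminant: 216² + 4·499561 = 46656 + 1998244 = 2044900; √2044900 = 1430.
q = (−216 + 1430)/2 = 607, and p = q + 216 = 823.
Check: 607 · 823 = 499561.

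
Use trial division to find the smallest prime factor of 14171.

37

14171 is odd.
Digit sum 14, not divisible by 3.
Ends in 1: not divisible by 5.
7: 14171 = 7·2024 + 3
11: 14171 = 11·1288 + 3
13: 14171 = 13·1090 + 1
17: 14171 = 17·833 + 10
19: 14171 = 19·745 + 16
23: 14171 = 23·616 + 3
29: 14171 = 29·488 + 19
31: 14171 = 31·457 + 4
37: 14171 = 37·383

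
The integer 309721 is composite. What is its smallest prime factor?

309721 is odd.
Digit sum 22, not divisible by 3.
Ends in 1: not divisible by 5.
7: 309721 = 7·44245 + 6
11: 309721 = 11·28156 + 5
13: 309721 = 13·23824 + 9
17: 309721 = 17·18218 + 15
19: 309721 = 19·16301 + 2
23: 309721 = 23·13466 + 3
29: 309721 = 29·10680 + 1
31: 309721 = 31·9991

31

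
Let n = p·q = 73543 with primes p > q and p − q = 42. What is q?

Since p = q + 42, we have 73543 = q(q + 42), so q² + 42q − 73543 = 0.
Discriminant: 42² + 4·73543 = 1764 + 294172 = 295936; √295936 = 544.
q = (−42 + 544)/2 = 251, and p = q + 42 = 293.
Check: 251 · 293 = 73543.

251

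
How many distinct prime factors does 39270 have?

6

39270 = 2 · 19635
19635 = 3 · 6545
6545 = 5 · 1309
1309 = 7 · 187
187 = 11 · 17
39270 = 2 · 3 · 5 · 7 · 11 · 17, which has 6 distinct prime factors.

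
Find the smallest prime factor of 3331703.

83

3331703 is odd.
Digit sum 20, not divisible by 3.
Ends in 3: not divisible by 5.
7: 3331703 = 7·475957 + 4
11: 3331703 = 11·302882 + 1
13: 3331703 = 13·256284 + 11
17: 3331703 = 17·195982 + 9
19: 3331703 = 19·175352 + 15
23: 3331703 = 23·144856 + 15
29: 3331703 = 29·114886 + 9
31: 3331703 = 31·107474 + 9
37: 3331703 = 37·90046 + 1
41: 3331703 = 41·81261 + 2
43: 3331703 = 43·77481 + 20
47: 3331703 = 47·70887 + 14
53: 3331703 = 53·62862 + 17
59: 3331703 = 59·56469 + 32
61: 3331703 = 61·54618 + 5
67: 3331703 = 67·49726 + 61
71: 3331703 = 71·46925 + 28
73: 3331703 = 73·45639 + 56
79: 3331703 = 79·42173 + 36
83: 3331703 = 83·40141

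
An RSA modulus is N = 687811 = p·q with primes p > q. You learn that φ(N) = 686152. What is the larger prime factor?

φ(n) = (p−1)(q−1) = n − (p+q) + 1, so p + q = 687811 − 686152 + 1 = 1660.
p and q are the roots of t² − 1660t + 687811 = 0.
Discriminant: 1660² − 4·687811 = 2755600 − 2751244 = 4356; √4356 = 66.
q = (1660 − 66)/2 = 797, p = (1660 + 66)/2 = 863.
Check: 797 · 863 = 687811.

863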